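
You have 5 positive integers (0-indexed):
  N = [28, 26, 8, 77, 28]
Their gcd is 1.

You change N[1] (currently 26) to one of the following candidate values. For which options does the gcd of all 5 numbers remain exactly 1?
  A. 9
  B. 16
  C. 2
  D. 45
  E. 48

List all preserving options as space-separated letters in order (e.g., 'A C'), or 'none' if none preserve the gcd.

Old gcd = 1; gcd of others (without N[1]) = 1
New gcd for candidate v: gcd(1, v). Preserves old gcd iff gcd(1, v) = 1.
  Option A: v=9, gcd(1,9)=1 -> preserves
  Option B: v=16, gcd(1,16)=1 -> preserves
  Option C: v=2, gcd(1,2)=1 -> preserves
  Option D: v=45, gcd(1,45)=1 -> preserves
  Option E: v=48, gcd(1,48)=1 -> preserves

Answer: A B C D E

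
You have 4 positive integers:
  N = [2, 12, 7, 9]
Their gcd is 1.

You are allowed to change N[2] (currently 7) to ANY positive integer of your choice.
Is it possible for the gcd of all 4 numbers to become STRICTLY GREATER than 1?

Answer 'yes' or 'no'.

Answer: no

Derivation:
Current gcd = 1
gcd of all OTHER numbers (without N[2]=7): gcd([2, 12, 9]) = 1
The new gcd after any change is gcd(1, new_value).
This can be at most 1.
Since 1 = old gcd 1, the gcd can only stay the same or decrease.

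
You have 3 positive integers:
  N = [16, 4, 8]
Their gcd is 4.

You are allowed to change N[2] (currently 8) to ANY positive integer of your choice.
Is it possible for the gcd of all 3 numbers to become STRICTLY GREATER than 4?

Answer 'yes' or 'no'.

Current gcd = 4
gcd of all OTHER numbers (without N[2]=8): gcd([16, 4]) = 4
The new gcd after any change is gcd(4, new_value).
This can be at most 4.
Since 4 = old gcd 4, the gcd can only stay the same or decrease.

Answer: no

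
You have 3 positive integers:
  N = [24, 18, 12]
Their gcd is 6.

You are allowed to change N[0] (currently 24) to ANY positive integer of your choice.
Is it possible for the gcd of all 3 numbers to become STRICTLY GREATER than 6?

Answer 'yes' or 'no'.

Answer: no

Derivation:
Current gcd = 6
gcd of all OTHER numbers (without N[0]=24): gcd([18, 12]) = 6
The new gcd after any change is gcd(6, new_value).
This can be at most 6.
Since 6 = old gcd 6, the gcd can only stay the same or decrease.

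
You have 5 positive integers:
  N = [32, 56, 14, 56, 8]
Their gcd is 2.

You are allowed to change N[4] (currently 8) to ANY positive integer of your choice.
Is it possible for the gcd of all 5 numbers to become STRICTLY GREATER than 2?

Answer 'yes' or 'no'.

Answer: no

Derivation:
Current gcd = 2
gcd of all OTHER numbers (without N[4]=8): gcd([32, 56, 14, 56]) = 2
The new gcd after any change is gcd(2, new_value).
This can be at most 2.
Since 2 = old gcd 2, the gcd can only stay the same or decrease.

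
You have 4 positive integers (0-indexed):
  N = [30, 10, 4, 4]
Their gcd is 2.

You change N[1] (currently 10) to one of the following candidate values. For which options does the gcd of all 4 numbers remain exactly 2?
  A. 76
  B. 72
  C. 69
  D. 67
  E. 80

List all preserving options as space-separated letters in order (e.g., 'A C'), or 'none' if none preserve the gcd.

Answer: A B E

Derivation:
Old gcd = 2; gcd of others (without N[1]) = 2
New gcd for candidate v: gcd(2, v). Preserves old gcd iff gcd(2, v) = 2.
  Option A: v=76, gcd(2,76)=2 -> preserves
  Option B: v=72, gcd(2,72)=2 -> preserves
  Option C: v=69, gcd(2,69)=1 -> changes
  Option D: v=67, gcd(2,67)=1 -> changes
  Option E: v=80, gcd(2,80)=2 -> preserves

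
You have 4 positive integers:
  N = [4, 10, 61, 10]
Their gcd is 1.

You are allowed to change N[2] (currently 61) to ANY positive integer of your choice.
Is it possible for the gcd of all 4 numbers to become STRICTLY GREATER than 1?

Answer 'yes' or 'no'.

Answer: yes

Derivation:
Current gcd = 1
gcd of all OTHER numbers (without N[2]=61): gcd([4, 10, 10]) = 2
The new gcd after any change is gcd(2, new_value).
This can be at most 2.
Since 2 > old gcd 1, the gcd CAN increase (e.g., set N[2] = 2).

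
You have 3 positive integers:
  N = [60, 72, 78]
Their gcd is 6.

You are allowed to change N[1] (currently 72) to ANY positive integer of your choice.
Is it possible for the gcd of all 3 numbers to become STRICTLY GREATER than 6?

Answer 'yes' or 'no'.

Current gcd = 6
gcd of all OTHER numbers (without N[1]=72): gcd([60, 78]) = 6
The new gcd after any change is gcd(6, new_value).
This can be at most 6.
Since 6 = old gcd 6, the gcd can only stay the same or decrease.

Answer: no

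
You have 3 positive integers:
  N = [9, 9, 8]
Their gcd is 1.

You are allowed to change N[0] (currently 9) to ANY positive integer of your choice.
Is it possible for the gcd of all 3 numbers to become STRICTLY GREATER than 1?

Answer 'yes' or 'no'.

Answer: no

Derivation:
Current gcd = 1
gcd of all OTHER numbers (without N[0]=9): gcd([9, 8]) = 1
The new gcd after any change is gcd(1, new_value).
This can be at most 1.
Since 1 = old gcd 1, the gcd can only stay the same or decrease.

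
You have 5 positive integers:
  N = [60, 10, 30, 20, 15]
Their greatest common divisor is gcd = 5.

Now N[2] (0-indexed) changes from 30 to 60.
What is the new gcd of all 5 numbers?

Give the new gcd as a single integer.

Numbers: [60, 10, 30, 20, 15], gcd = 5
Change: index 2, 30 -> 60
gcd of the OTHER numbers (without index 2): gcd([60, 10, 20, 15]) = 5
New gcd = gcd(g_others, new_val) = gcd(5, 60) = 5

Answer: 5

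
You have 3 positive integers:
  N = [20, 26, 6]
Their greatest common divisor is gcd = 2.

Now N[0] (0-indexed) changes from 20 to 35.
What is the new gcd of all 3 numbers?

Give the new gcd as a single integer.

Answer: 1

Derivation:
Numbers: [20, 26, 6], gcd = 2
Change: index 0, 20 -> 35
gcd of the OTHER numbers (without index 0): gcd([26, 6]) = 2
New gcd = gcd(g_others, new_val) = gcd(2, 35) = 1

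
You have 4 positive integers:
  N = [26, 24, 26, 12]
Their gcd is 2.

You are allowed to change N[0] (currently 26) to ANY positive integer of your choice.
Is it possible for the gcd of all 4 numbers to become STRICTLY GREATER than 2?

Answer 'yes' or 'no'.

Answer: no

Derivation:
Current gcd = 2
gcd of all OTHER numbers (without N[0]=26): gcd([24, 26, 12]) = 2
The new gcd after any change is gcd(2, new_value).
This can be at most 2.
Since 2 = old gcd 2, the gcd can only stay the same or decrease.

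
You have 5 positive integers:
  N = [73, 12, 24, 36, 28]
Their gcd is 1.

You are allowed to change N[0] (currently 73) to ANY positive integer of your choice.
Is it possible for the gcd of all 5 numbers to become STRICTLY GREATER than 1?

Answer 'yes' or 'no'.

Answer: yes

Derivation:
Current gcd = 1
gcd of all OTHER numbers (without N[0]=73): gcd([12, 24, 36, 28]) = 4
The new gcd after any change is gcd(4, new_value).
This can be at most 4.
Since 4 > old gcd 1, the gcd CAN increase (e.g., set N[0] = 4).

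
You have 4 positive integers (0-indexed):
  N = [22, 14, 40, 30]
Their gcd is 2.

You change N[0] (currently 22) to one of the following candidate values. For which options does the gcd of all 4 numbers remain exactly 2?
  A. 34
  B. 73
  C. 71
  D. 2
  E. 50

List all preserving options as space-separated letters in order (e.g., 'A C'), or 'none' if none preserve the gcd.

Answer: A D E

Derivation:
Old gcd = 2; gcd of others (without N[0]) = 2
New gcd for candidate v: gcd(2, v). Preserves old gcd iff gcd(2, v) = 2.
  Option A: v=34, gcd(2,34)=2 -> preserves
  Option B: v=73, gcd(2,73)=1 -> changes
  Option C: v=71, gcd(2,71)=1 -> changes
  Option D: v=2, gcd(2,2)=2 -> preserves
  Option E: v=50, gcd(2,50)=2 -> preserves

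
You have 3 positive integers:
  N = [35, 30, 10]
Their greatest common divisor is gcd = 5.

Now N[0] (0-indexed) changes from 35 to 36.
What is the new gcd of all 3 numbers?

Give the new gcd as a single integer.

Answer: 2

Derivation:
Numbers: [35, 30, 10], gcd = 5
Change: index 0, 35 -> 36
gcd of the OTHER numbers (without index 0): gcd([30, 10]) = 10
New gcd = gcd(g_others, new_val) = gcd(10, 36) = 2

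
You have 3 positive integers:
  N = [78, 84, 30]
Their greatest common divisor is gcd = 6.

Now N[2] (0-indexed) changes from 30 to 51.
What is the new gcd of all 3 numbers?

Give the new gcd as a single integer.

Numbers: [78, 84, 30], gcd = 6
Change: index 2, 30 -> 51
gcd of the OTHER numbers (without index 2): gcd([78, 84]) = 6
New gcd = gcd(g_others, new_val) = gcd(6, 51) = 3

Answer: 3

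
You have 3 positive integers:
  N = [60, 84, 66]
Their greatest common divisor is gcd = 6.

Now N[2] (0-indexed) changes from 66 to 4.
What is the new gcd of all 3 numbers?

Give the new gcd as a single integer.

Answer: 4

Derivation:
Numbers: [60, 84, 66], gcd = 6
Change: index 2, 66 -> 4
gcd of the OTHER numbers (without index 2): gcd([60, 84]) = 12
New gcd = gcd(g_others, new_val) = gcd(12, 4) = 4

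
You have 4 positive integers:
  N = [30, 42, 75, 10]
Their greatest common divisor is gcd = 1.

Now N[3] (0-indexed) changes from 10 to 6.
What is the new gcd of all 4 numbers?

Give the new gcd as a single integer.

Numbers: [30, 42, 75, 10], gcd = 1
Change: index 3, 10 -> 6
gcd of the OTHER numbers (without index 3): gcd([30, 42, 75]) = 3
New gcd = gcd(g_others, new_val) = gcd(3, 6) = 3

Answer: 3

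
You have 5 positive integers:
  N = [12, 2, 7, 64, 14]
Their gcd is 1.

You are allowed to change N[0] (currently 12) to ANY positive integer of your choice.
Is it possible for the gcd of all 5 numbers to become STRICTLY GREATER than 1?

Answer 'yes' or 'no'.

Current gcd = 1
gcd of all OTHER numbers (without N[0]=12): gcd([2, 7, 64, 14]) = 1
The new gcd after any change is gcd(1, new_value).
This can be at most 1.
Since 1 = old gcd 1, the gcd can only stay the same or decrease.

Answer: no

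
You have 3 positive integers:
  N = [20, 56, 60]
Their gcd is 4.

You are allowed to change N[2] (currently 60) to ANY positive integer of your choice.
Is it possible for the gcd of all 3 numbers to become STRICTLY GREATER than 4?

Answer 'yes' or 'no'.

Current gcd = 4
gcd of all OTHER numbers (without N[2]=60): gcd([20, 56]) = 4
The new gcd after any change is gcd(4, new_value).
This can be at most 4.
Since 4 = old gcd 4, the gcd can only stay the same or decrease.

Answer: no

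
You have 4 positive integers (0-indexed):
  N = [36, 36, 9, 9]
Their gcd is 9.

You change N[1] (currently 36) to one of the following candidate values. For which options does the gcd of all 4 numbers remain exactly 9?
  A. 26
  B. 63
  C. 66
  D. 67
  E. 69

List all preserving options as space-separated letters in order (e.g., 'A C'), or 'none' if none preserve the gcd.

Old gcd = 9; gcd of others (without N[1]) = 9
New gcd for candidate v: gcd(9, v). Preserves old gcd iff gcd(9, v) = 9.
  Option A: v=26, gcd(9,26)=1 -> changes
  Option B: v=63, gcd(9,63)=9 -> preserves
  Option C: v=66, gcd(9,66)=3 -> changes
  Option D: v=67, gcd(9,67)=1 -> changes
  Option E: v=69, gcd(9,69)=3 -> changes

Answer: B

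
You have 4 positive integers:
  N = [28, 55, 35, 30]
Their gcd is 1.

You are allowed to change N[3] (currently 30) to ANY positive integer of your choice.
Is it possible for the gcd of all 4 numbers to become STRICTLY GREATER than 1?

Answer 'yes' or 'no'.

Current gcd = 1
gcd of all OTHER numbers (without N[3]=30): gcd([28, 55, 35]) = 1
The new gcd after any change is gcd(1, new_value).
This can be at most 1.
Since 1 = old gcd 1, the gcd can only stay the same or decrease.

Answer: no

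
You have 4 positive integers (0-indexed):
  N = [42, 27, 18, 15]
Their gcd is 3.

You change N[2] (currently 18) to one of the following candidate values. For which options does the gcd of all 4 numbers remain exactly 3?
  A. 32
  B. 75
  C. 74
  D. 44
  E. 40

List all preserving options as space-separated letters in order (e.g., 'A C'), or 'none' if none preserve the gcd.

Old gcd = 3; gcd of others (without N[2]) = 3
New gcd for candidate v: gcd(3, v). Preserves old gcd iff gcd(3, v) = 3.
  Option A: v=32, gcd(3,32)=1 -> changes
  Option B: v=75, gcd(3,75)=3 -> preserves
  Option C: v=74, gcd(3,74)=1 -> changes
  Option D: v=44, gcd(3,44)=1 -> changes
  Option E: v=40, gcd(3,40)=1 -> changes

Answer: B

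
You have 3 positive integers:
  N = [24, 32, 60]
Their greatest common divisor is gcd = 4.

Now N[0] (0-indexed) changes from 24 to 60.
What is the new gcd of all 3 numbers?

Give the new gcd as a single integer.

Numbers: [24, 32, 60], gcd = 4
Change: index 0, 24 -> 60
gcd of the OTHER numbers (without index 0): gcd([32, 60]) = 4
New gcd = gcd(g_others, new_val) = gcd(4, 60) = 4

Answer: 4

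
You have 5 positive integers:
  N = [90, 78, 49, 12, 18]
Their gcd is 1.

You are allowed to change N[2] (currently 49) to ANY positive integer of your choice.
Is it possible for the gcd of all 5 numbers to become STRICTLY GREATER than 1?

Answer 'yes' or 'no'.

Current gcd = 1
gcd of all OTHER numbers (without N[2]=49): gcd([90, 78, 12, 18]) = 6
The new gcd after any change is gcd(6, new_value).
This can be at most 6.
Since 6 > old gcd 1, the gcd CAN increase (e.g., set N[2] = 6).

Answer: yes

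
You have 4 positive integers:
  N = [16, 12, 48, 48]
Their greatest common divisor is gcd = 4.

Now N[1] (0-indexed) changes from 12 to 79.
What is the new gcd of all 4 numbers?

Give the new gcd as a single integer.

Answer: 1

Derivation:
Numbers: [16, 12, 48, 48], gcd = 4
Change: index 1, 12 -> 79
gcd of the OTHER numbers (without index 1): gcd([16, 48, 48]) = 16
New gcd = gcd(g_others, new_val) = gcd(16, 79) = 1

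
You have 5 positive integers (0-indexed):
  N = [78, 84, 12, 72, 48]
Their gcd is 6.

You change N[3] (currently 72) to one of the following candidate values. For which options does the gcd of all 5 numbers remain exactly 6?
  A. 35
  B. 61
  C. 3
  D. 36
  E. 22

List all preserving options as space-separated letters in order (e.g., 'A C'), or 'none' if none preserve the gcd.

Answer: D

Derivation:
Old gcd = 6; gcd of others (without N[3]) = 6
New gcd for candidate v: gcd(6, v). Preserves old gcd iff gcd(6, v) = 6.
  Option A: v=35, gcd(6,35)=1 -> changes
  Option B: v=61, gcd(6,61)=1 -> changes
  Option C: v=3, gcd(6,3)=3 -> changes
  Option D: v=36, gcd(6,36)=6 -> preserves
  Option E: v=22, gcd(6,22)=2 -> changes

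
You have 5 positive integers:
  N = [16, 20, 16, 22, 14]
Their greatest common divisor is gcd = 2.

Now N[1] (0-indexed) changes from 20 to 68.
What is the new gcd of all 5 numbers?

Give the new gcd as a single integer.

Numbers: [16, 20, 16, 22, 14], gcd = 2
Change: index 1, 20 -> 68
gcd of the OTHER numbers (without index 1): gcd([16, 16, 22, 14]) = 2
New gcd = gcd(g_others, new_val) = gcd(2, 68) = 2

Answer: 2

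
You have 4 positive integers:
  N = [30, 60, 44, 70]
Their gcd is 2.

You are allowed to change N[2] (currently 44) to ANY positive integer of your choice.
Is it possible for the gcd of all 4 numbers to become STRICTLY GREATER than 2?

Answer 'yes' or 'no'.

Answer: yes

Derivation:
Current gcd = 2
gcd of all OTHER numbers (without N[2]=44): gcd([30, 60, 70]) = 10
The new gcd after any change is gcd(10, new_value).
This can be at most 10.
Since 10 > old gcd 2, the gcd CAN increase (e.g., set N[2] = 10).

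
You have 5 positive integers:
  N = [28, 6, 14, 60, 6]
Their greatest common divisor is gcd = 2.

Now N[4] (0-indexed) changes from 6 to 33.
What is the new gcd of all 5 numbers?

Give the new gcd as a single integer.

Answer: 1

Derivation:
Numbers: [28, 6, 14, 60, 6], gcd = 2
Change: index 4, 6 -> 33
gcd of the OTHER numbers (without index 4): gcd([28, 6, 14, 60]) = 2
New gcd = gcd(g_others, new_val) = gcd(2, 33) = 1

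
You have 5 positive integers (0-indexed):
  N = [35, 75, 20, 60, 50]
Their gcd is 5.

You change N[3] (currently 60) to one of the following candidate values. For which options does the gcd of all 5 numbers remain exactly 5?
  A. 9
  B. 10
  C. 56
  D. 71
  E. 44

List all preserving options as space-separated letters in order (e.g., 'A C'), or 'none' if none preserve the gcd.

Old gcd = 5; gcd of others (without N[3]) = 5
New gcd for candidate v: gcd(5, v). Preserves old gcd iff gcd(5, v) = 5.
  Option A: v=9, gcd(5,9)=1 -> changes
  Option B: v=10, gcd(5,10)=5 -> preserves
  Option C: v=56, gcd(5,56)=1 -> changes
  Option D: v=71, gcd(5,71)=1 -> changes
  Option E: v=44, gcd(5,44)=1 -> changes

Answer: B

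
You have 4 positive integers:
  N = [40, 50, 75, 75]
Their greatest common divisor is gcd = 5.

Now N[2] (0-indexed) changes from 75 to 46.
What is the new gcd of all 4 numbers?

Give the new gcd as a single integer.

Numbers: [40, 50, 75, 75], gcd = 5
Change: index 2, 75 -> 46
gcd of the OTHER numbers (without index 2): gcd([40, 50, 75]) = 5
New gcd = gcd(g_others, new_val) = gcd(5, 46) = 1

Answer: 1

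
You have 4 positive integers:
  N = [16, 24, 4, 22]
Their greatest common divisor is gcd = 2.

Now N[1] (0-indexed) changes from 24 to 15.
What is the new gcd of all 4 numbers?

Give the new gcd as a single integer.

Numbers: [16, 24, 4, 22], gcd = 2
Change: index 1, 24 -> 15
gcd of the OTHER numbers (without index 1): gcd([16, 4, 22]) = 2
New gcd = gcd(g_others, new_val) = gcd(2, 15) = 1

Answer: 1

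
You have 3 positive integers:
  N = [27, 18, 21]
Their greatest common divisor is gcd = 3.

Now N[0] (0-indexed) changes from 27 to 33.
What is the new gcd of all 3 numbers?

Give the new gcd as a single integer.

Answer: 3

Derivation:
Numbers: [27, 18, 21], gcd = 3
Change: index 0, 27 -> 33
gcd of the OTHER numbers (without index 0): gcd([18, 21]) = 3
New gcd = gcd(g_others, new_val) = gcd(3, 33) = 3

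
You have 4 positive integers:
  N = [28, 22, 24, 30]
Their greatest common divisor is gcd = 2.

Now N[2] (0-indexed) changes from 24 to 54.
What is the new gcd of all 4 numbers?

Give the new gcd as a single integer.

Answer: 2

Derivation:
Numbers: [28, 22, 24, 30], gcd = 2
Change: index 2, 24 -> 54
gcd of the OTHER numbers (without index 2): gcd([28, 22, 30]) = 2
New gcd = gcd(g_others, new_val) = gcd(2, 54) = 2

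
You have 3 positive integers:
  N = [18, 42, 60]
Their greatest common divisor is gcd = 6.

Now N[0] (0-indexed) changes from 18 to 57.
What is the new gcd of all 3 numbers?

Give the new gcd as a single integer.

Numbers: [18, 42, 60], gcd = 6
Change: index 0, 18 -> 57
gcd of the OTHER numbers (without index 0): gcd([42, 60]) = 6
New gcd = gcd(g_others, new_val) = gcd(6, 57) = 3

Answer: 3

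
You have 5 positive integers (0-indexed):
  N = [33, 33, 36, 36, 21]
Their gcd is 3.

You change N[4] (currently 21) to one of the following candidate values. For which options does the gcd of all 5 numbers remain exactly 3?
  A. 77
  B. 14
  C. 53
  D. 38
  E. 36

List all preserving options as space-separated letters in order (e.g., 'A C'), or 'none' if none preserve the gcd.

Old gcd = 3; gcd of others (without N[4]) = 3
New gcd for candidate v: gcd(3, v). Preserves old gcd iff gcd(3, v) = 3.
  Option A: v=77, gcd(3,77)=1 -> changes
  Option B: v=14, gcd(3,14)=1 -> changes
  Option C: v=53, gcd(3,53)=1 -> changes
  Option D: v=38, gcd(3,38)=1 -> changes
  Option E: v=36, gcd(3,36)=3 -> preserves

Answer: E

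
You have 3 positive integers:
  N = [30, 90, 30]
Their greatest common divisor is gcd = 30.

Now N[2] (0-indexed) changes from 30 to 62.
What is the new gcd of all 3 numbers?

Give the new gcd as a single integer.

Answer: 2

Derivation:
Numbers: [30, 90, 30], gcd = 30
Change: index 2, 30 -> 62
gcd of the OTHER numbers (without index 2): gcd([30, 90]) = 30
New gcd = gcd(g_others, new_val) = gcd(30, 62) = 2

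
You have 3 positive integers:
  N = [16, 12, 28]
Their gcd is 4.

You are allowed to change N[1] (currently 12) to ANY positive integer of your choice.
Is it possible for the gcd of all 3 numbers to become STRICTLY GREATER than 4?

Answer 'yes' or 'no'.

Current gcd = 4
gcd of all OTHER numbers (without N[1]=12): gcd([16, 28]) = 4
The new gcd after any change is gcd(4, new_value).
This can be at most 4.
Since 4 = old gcd 4, the gcd can only stay the same or decrease.

Answer: no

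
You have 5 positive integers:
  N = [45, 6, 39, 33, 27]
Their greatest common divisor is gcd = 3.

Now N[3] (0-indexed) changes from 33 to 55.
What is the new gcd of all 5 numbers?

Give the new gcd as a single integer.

Numbers: [45, 6, 39, 33, 27], gcd = 3
Change: index 3, 33 -> 55
gcd of the OTHER numbers (without index 3): gcd([45, 6, 39, 27]) = 3
New gcd = gcd(g_others, new_val) = gcd(3, 55) = 1

Answer: 1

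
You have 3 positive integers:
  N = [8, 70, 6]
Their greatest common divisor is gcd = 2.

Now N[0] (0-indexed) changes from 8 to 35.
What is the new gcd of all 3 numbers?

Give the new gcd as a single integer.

Numbers: [8, 70, 6], gcd = 2
Change: index 0, 8 -> 35
gcd of the OTHER numbers (without index 0): gcd([70, 6]) = 2
New gcd = gcd(g_others, new_val) = gcd(2, 35) = 1

Answer: 1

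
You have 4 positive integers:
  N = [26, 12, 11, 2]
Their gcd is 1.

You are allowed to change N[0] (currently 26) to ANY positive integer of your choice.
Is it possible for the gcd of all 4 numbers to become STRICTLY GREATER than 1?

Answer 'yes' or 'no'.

Current gcd = 1
gcd of all OTHER numbers (without N[0]=26): gcd([12, 11, 2]) = 1
The new gcd after any change is gcd(1, new_value).
This can be at most 1.
Since 1 = old gcd 1, the gcd can only stay the same or decrease.

Answer: no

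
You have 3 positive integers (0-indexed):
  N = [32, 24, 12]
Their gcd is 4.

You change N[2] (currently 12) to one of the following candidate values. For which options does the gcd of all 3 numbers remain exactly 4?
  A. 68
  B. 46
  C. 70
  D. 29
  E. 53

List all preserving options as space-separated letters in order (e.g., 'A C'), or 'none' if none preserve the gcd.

Old gcd = 4; gcd of others (without N[2]) = 8
New gcd for candidate v: gcd(8, v). Preserves old gcd iff gcd(8, v) = 4.
  Option A: v=68, gcd(8,68)=4 -> preserves
  Option B: v=46, gcd(8,46)=2 -> changes
  Option C: v=70, gcd(8,70)=2 -> changes
  Option D: v=29, gcd(8,29)=1 -> changes
  Option E: v=53, gcd(8,53)=1 -> changes

Answer: A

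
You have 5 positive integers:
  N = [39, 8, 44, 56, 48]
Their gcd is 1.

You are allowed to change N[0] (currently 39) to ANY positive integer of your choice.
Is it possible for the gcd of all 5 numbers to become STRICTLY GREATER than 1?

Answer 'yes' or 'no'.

Answer: yes

Derivation:
Current gcd = 1
gcd of all OTHER numbers (without N[0]=39): gcd([8, 44, 56, 48]) = 4
The new gcd after any change is gcd(4, new_value).
This can be at most 4.
Since 4 > old gcd 1, the gcd CAN increase (e.g., set N[0] = 4).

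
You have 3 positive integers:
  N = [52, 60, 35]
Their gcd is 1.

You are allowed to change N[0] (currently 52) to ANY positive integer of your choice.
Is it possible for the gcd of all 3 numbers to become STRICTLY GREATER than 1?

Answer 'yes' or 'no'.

Answer: yes

Derivation:
Current gcd = 1
gcd of all OTHER numbers (without N[0]=52): gcd([60, 35]) = 5
The new gcd after any change is gcd(5, new_value).
This can be at most 5.
Since 5 > old gcd 1, the gcd CAN increase (e.g., set N[0] = 5).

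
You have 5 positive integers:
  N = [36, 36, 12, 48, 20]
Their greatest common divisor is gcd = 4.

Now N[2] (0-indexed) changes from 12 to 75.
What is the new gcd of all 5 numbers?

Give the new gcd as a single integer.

Numbers: [36, 36, 12, 48, 20], gcd = 4
Change: index 2, 12 -> 75
gcd of the OTHER numbers (without index 2): gcd([36, 36, 48, 20]) = 4
New gcd = gcd(g_others, new_val) = gcd(4, 75) = 1

Answer: 1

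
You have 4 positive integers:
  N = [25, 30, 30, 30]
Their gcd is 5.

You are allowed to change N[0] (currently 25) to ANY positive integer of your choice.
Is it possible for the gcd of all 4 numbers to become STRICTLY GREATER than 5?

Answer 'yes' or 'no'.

Answer: yes

Derivation:
Current gcd = 5
gcd of all OTHER numbers (without N[0]=25): gcd([30, 30, 30]) = 30
The new gcd after any change is gcd(30, new_value).
This can be at most 30.
Since 30 > old gcd 5, the gcd CAN increase (e.g., set N[0] = 30).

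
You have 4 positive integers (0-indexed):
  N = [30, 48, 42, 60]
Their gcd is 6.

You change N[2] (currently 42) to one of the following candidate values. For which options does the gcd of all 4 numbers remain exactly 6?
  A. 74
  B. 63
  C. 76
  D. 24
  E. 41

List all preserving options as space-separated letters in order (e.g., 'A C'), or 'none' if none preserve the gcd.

Old gcd = 6; gcd of others (without N[2]) = 6
New gcd for candidate v: gcd(6, v). Preserves old gcd iff gcd(6, v) = 6.
  Option A: v=74, gcd(6,74)=2 -> changes
  Option B: v=63, gcd(6,63)=3 -> changes
  Option C: v=76, gcd(6,76)=2 -> changes
  Option D: v=24, gcd(6,24)=6 -> preserves
  Option E: v=41, gcd(6,41)=1 -> changes

Answer: D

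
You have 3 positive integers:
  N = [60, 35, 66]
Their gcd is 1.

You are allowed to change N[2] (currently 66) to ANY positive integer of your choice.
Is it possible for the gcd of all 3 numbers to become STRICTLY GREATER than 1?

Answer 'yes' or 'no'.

Current gcd = 1
gcd of all OTHER numbers (without N[2]=66): gcd([60, 35]) = 5
The new gcd after any change is gcd(5, new_value).
This can be at most 5.
Since 5 > old gcd 1, the gcd CAN increase (e.g., set N[2] = 5).

Answer: yes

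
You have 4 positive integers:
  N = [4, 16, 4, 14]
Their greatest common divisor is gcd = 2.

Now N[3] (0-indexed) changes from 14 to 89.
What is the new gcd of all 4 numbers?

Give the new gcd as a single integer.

Answer: 1

Derivation:
Numbers: [4, 16, 4, 14], gcd = 2
Change: index 3, 14 -> 89
gcd of the OTHER numbers (without index 3): gcd([4, 16, 4]) = 4
New gcd = gcd(g_others, new_val) = gcd(4, 89) = 1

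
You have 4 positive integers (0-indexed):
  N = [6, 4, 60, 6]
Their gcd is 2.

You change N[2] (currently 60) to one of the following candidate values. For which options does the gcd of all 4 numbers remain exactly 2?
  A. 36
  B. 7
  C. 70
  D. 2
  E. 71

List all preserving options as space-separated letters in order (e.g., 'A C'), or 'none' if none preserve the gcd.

Answer: A C D

Derivation:
Old gcd = 2; gcd of others (without N[2]) = 2
New gcd for candidate v: gcd(2, v). Preserves old gcd iff gcd(2, v) = 2.
  Option A: v=36, gcd(2,36)=2 -> preserves
  Option B: v=7, gcd(2,7)=1 -> changes
  Option C: v=70, gcd(2,70)=2 -> preserves
  Option D: v=2, gcd(2,2)=2 -> preserves
  Option E: v=71, gcd(2,71)=1 -> changes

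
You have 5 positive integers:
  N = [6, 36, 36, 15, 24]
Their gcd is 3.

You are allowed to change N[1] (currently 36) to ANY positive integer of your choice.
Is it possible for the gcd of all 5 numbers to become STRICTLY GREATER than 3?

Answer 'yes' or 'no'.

Current gcd = 3
gcd of all OTHER numbers (without N[1]=36): gcd([6, 36, 15, 24]) = 3
The new gcd after any change is gcd(3, new_value).
This can be at most 3.
Since 3 = old gcd 3, the gcd can only stay the same or decrease.

Answer: no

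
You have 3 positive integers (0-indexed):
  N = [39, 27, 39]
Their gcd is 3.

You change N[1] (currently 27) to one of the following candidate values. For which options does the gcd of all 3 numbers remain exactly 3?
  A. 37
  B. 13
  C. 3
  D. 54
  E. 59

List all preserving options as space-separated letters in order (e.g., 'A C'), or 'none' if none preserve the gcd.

Answer: C D

Derivation:
Old gcd = 3; gcd of others (without N[1]) = 39
New gcd for candidate v: gcd(39, v). Preserves old gcd iff gcd(39, v) = 3.
  Option A: v=37, gcd(39,37)=1 -> changes
  Option B: v=13, gcd(39,13)=13 -> changes
  Option C: v=3, gcd(39,3)=3 -> preserves
  Option D: v=54, gcd(39,54)=3 -> preserves
  Option E: v=59, gcd(39,59)=1 -> changes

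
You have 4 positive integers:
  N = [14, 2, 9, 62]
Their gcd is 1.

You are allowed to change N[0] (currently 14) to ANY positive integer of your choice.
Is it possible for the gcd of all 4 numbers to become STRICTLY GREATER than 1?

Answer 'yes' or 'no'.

Current gcd = 1
gcd of all OTHER numbers (without N[0]=14): gcd([2, 9, 62]) = 1
The new gcd after any change is gcd(1, new_value).
This can be at most 1.
Since 1 = old gcd 1, the gcd can only stay the same or decrease.

Answer: no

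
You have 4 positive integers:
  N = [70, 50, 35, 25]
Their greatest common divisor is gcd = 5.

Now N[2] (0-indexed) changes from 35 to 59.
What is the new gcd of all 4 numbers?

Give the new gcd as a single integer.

Numbers: [70, 50, 35, 25], gcd = 5
Change: index 2, 35 -> 59
gcd of the OTHER numbers (without index 2): gcd([70, 50, 25]) = 5
New gcd = gcd(g_others, new_val) = gcd(5, 59) = 1

Answer: 1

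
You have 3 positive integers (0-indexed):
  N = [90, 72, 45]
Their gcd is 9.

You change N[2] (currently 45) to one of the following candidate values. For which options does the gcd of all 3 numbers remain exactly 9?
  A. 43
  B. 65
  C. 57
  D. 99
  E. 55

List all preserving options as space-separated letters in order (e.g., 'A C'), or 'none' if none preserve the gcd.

Old gcd = 9; gcd of others (without N[2]) = 18
New gcd for candidate v: gcd(18, v). Preserves old gcd iff gcd(18, v) = 9.
  Option A: v=43, gcd(18,43)=1 -> changes
  Option B: v=65, gcd(18,65)=1 -> changes
  Option C: v=57, gcd(18,57)=3 -> changes
  Option D: v=99, gcd(18,99)=9 -> preserves
  Option E: v=55, gcd(18,55)=1 -> changes

Answer: D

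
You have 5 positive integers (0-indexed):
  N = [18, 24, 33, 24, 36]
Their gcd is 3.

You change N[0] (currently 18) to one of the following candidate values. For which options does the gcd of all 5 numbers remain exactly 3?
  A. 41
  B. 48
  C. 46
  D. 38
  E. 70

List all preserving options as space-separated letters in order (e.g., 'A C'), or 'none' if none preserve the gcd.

Old gcd = 3; gcd of others (without N[0]) = 3
New gcd for candidate v: gcd(3, v). Preserves old gcd iff gcd(3, v) = 3.
  Option A: v=41, gcd(3,41)=1 -> changes
  Option B: v=48, gcd(3,48)=3 -> preserves
  Option C: v=46, gcd(3,46)=1 -> changes
  Option D: v=38, gcd(3,38)=1 -> changes
  Option E: v=70, gcd(3,70)=1 -> changes

Answer: B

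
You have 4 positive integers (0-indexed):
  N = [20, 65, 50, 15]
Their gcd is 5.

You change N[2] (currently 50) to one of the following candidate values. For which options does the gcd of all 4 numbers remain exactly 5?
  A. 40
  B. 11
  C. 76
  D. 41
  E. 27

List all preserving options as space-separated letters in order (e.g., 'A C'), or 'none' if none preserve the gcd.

Old gcd = 5; gcd of others (without N[2]) = 5
New gcd for candidate v: gcd(5, v). Preserves old gcd iff gcd(5, v) = 5.
  Option A: v=40, gcd(5,40)=5 -> preserves
  Option B: v=11, gcd(5,11)=1 -> changes
  Option C: v=76, gcd(5,76)=1 -> changes
  Option D: v=41, gcd(5,41)=1 -> changes
  Option E: v=27, gcd(5,27)=1 -> changes

Answer: A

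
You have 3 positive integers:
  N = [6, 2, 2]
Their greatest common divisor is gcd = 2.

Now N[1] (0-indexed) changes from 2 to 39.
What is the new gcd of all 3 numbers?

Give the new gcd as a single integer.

Answer: 1

Derivation:
Numbers: [6, 2, 2], gcd = 2
Change: index 1, 2 -> 39
gcd of the OTHER numbers (without index 1): gcd([6, 2]) = 2
New gcd = gcd(g_others, new_val) = gcd(2, 39) = 1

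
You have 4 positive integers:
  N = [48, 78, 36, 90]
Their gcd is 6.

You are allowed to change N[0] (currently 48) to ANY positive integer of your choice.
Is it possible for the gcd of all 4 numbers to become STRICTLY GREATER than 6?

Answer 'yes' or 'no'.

Current gcd = 6
gcd of all OTHER numbers (without N[0]=48): gcd([78, 36, 90]) = 6
The new gcd after any change is gcd(6, new_value).
This can be at most 6.
Since 6 = old gcd 6, the gcd can only stay the same or decrease.

Answer: no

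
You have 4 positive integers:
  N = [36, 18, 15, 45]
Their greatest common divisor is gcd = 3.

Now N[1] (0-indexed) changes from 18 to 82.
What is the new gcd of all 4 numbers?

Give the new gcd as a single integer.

Numbers: [36, 18, 15, 45], gcd = 3
Change: index 1, 18 -> 82
gcd of the OTHER numbers (without index 1): gcd([36, 15, 45]) = 3
New gcd = gcd(g_others, new_val) = gcd(3, 82) = 1

Answer: 1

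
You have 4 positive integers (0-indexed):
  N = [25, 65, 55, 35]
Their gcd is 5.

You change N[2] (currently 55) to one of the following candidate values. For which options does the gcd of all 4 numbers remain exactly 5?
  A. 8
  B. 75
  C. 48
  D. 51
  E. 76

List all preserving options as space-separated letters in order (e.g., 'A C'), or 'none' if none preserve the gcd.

Answer: B

Derivation:
Old gcd = 5; gcd of others (without N[2]) = 5
New gcd for candidate v: gcd(5, v). Preserves old gcd iff gcd(5, v) = 5.
  Option A: v=8, gcd(5,8)=1 -> changes
  Option B: v=75, gcd(5,75)=5 -> preserves
  Option C: v=48, gcd(5,48)=1 -> changes
  Option D: v=51, gcd(5,51)=1 -> changes
  Option E: v=76, gcd(5,76)=1 -> changes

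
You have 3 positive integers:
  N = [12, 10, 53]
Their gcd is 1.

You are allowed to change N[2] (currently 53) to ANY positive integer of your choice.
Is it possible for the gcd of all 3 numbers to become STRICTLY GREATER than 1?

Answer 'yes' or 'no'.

Current gcd = 1
gcd of all OTHER numbers (without N[2]=53): gcd([12, 10]) = 2
The new gcd after any change is gcd(2, new_value).
This can be at most 2.
Since 2 > old gcd 1, the gcd CAN increase (e.g., set N[2] = 2).

Answer: yes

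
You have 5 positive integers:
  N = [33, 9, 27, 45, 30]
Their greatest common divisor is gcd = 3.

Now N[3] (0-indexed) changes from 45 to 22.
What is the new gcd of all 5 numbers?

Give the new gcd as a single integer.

Numbers: [33, 9, 27, 45, 30], gcd = 3
Change: index 3, 45 -> 22
gcd of the OTHER numbers (without index 3): gcd([33, 9, 27, 30]) = 3
New gcd = gcd(g_others, new_val) = gcd(3, 22) = 1

Answer: 1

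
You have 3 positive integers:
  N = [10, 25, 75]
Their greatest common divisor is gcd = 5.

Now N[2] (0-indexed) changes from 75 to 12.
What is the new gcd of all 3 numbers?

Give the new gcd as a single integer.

Numbers: [10, 25, 75], gcd = 5
Change: index 2, 75 -> 12
gcd of the OTHER numbers (without index 2): gcd([10, 25]) = 5
New gcd = gcd(g_others, new_val) = gcd(5, 12) = 1

Answer: 1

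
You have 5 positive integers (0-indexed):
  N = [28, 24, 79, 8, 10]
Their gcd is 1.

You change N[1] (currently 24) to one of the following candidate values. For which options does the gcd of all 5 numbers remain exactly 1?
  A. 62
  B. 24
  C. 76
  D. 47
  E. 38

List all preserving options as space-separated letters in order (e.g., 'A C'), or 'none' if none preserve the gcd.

Old gcd = 1; gcd of others (without N[1]) = 1
New gcd for candidate v: gcd(1, v). Preserves old gcd iff gcd(1, v) = 1.
  Option A: v=62, gcd(1,62)=1 -> preserves
  Option B: v=24, gcd(1,24)=1 -> preserves
  Option C: v=76, gcd(1,76)=1 -> preserves
  Option D: v=47, gcd(1,47)=1 -> preserves
  Option E: v=38, gcd(1,38)=1 -> preserves

Answer: A B C D E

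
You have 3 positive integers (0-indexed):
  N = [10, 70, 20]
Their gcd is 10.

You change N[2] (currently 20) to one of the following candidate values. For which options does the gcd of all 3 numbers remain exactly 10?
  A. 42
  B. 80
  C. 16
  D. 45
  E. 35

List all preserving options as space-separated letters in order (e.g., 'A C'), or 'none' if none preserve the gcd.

Answer: B

Derivation:
Old gcd = 10; gcd of others (without N[2]) = 10
New gcd for candidate v: gcd(10, v). Preserves old gcd iff gcd(10, v) = 10.
  Option A: v=42, gcd(10,42)=2 -> changes
  Option B: v=80, gcd(10,80)=10 -> preserves
  Option C: v=16, gcd(10,16)=2 -> changes
  Option D: v=45, gcd(10,45)=5 -> changes
  Option E: v=35, gcd(10,35)=5 -> changes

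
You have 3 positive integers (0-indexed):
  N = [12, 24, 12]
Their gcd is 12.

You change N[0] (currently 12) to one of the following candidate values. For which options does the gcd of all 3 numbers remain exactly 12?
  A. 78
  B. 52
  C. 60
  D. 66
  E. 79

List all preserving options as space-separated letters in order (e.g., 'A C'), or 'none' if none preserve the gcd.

Old gcd = 12; gcd of others (without N[0]) = 12
New gcd for candidate v: gcd(12, v). Preserves old gcd iff gcd(12, v) = 12.
  Option A: v=78, gcd(12,78)=6 -> changes
  Option B: v=52, gcd(12,52)=4 -> changes
  Option C: v=60, gcd(12,60)=12 -> preserves
  Option D: v=66, gcd(12,66)=6 -> changes
  Option E: v=79, gcd(12,79)=1 -> changes

Answer: C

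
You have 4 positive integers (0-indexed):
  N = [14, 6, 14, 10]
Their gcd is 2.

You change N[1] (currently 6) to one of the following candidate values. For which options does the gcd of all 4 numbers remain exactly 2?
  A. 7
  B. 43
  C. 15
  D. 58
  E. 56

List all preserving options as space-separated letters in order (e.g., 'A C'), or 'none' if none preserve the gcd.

Answer: D E

Derivation:
Old gcd = 2; gcd of others (without N[1]) = 2
New gcd for candidate v: gcd(2, v). Preserves old gcd iff gcd(2, v) = 2.
  Option A: v=7, gcd(2,7)=1 -> changes
  Option B: v=43, gcd(2,43)=1 -> changes
  Option C: v=15, gcd(2,15)=1 -> changes
  Option D: v=58, gcd(2,58)=2 -> preserves
  Option E: v=56, gcd(2,56)=2 -> preserves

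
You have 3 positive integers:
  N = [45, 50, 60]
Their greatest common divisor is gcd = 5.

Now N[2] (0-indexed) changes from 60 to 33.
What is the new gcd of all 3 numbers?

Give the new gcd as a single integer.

Answer: 1

Derivation:
Numbers: [45, 50, 60], gcd = 5
Change: index 2, 60 -> 33
gcd of the OTHER numbers (without index 2): gcd([45, 50]) = 5
New gcd = gcd(g_others, new_val) = gcd(5, 33) = 1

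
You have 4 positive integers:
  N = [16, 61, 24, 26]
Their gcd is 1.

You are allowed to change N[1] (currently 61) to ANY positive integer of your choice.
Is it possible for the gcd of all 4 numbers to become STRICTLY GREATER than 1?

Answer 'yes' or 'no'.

Current gcd = 1
gcd of all OTHER numbers (without N[1]=61): gcd([16, 24, 26]) = 2
The new gcd after any change is gcd(2, new_value).
This can be at most 2.
Since 2 > old gcd 1, the gcd CAN increase (e.g., set N[1] = 2).

Answer: yes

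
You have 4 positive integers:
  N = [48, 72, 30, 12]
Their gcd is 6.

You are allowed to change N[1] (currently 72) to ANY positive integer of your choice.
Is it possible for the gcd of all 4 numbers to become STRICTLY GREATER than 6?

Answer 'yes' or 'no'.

Answer: no

Derivation:
Current gcd = 6
gcd of all OTHER numbers (without N[1]=72): gcd([48, 30, 12]) = 6
The new gcd after any change is gcd(6, new_value).
This can be at most 6.
Since 6 = old gcd 6, the gcd can only stay the same or decrease.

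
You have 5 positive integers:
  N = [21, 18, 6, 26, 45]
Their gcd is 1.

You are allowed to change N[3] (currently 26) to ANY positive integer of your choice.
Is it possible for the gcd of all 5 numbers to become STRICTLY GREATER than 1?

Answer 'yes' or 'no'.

Answer: yes

Derivation:
Current gcd = 1
gcd of all OTHER numbers (without N[3]=26): gcd([21, 18, 6, 45]) = 3
The new gcd after any change is gcd(3, new_value).
This can be at most 3.
Since 3 > old gcd 1, the gcd CAN increase (e.g., set N[3] = 3).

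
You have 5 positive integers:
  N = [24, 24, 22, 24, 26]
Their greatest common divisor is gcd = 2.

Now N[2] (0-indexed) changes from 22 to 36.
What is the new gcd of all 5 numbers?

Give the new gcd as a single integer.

Answer: 2

Derivation:
Numbers: [24, 24, 22, 24, 26], gcd = 2
Change: index 2, 22 -> 36
gcd of the OTHER numbers (without index 2): gcd([24, 24, 24, 26]) = 2
New gcd = gcd(g_others, new_val) = gcd(2, 36) = 2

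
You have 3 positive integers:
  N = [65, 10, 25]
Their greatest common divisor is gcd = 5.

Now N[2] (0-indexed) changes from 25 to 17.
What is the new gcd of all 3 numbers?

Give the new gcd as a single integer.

Answer: 1

Derivation:
Numbers: [65, 10, 25], gcd = 5
Change: index 2, 25 -> 17
gcd of the OTHER numbers (without index 2): gcd([65, 10]) = 5
New gcd = gcd(g_others, new_val) = gcd(5, 17) = 1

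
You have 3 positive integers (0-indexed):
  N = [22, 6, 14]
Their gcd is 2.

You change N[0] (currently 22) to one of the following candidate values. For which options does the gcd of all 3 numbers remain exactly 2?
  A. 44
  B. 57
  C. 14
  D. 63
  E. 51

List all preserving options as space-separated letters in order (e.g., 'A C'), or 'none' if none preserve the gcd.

Old gcd = 2; gcd of others (without N[0]) = 2
New gcd for candidate v: gcd(2, v). Preserves old gcd iff gcd(2, v) = 2.
  Option A: v=44, gcd(2,44)=2 -> preserves
  Option B: v=57, gcd(2,57)=1 -> changes
  Option C: v=14, gcd(2,14)=2 -> preserves
  Option D: v=63, gcd(2,63)=1 -> changes
  Option E: v=51, gcd(2,51)=1 -> changes

Answer: A C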